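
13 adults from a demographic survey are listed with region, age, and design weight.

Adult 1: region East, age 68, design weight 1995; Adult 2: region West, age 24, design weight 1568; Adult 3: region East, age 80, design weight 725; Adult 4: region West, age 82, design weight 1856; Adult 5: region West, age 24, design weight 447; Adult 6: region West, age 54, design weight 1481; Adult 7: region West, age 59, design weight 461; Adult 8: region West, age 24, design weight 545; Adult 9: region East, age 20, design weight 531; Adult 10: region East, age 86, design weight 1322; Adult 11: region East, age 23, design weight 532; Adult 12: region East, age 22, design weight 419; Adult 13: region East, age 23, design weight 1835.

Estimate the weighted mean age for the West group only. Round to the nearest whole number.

West rows: 2, 4, 5, 6, 7, 8
Weighted sum = 320805
Sum of weights = 1568 + 1856 + 447 + 1481 + 461 + 545 = 6358
Weighted mean = 320805 / 6358 = 50.456905

50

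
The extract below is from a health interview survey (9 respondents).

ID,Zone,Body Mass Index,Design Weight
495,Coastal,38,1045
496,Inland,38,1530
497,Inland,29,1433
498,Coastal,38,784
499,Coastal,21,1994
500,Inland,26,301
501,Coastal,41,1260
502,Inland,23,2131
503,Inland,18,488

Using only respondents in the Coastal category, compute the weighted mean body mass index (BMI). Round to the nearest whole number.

32

Coastal rows: 495, 498, 499, 501
Weighted sum = 38×1045 + 38×784 + 21×1994 + 41×1260
  = 39710 + 29792 + 41874 + 51660 = 163036
Sum of weights = 1045 + 784 + 1994 + 1260 = 5083
Weighted mean = 163036 / 5083 = 32.074759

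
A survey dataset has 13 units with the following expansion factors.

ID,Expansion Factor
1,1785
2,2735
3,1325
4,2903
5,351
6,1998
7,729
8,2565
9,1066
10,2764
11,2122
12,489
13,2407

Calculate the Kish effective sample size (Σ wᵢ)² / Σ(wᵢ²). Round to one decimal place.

Σ wᵢ = 23239
Σ wᵢ² = 51387061
n_eff = 23239² / 51387061 = 540051121 / 51387061 = 10.509477

10.5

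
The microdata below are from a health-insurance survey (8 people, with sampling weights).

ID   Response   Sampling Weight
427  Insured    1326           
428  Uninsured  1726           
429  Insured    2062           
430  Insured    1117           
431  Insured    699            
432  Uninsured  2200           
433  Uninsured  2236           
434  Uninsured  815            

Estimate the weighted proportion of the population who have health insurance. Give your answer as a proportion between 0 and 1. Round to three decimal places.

0.427

Sum of weights for 'Insured' = 1326 + 2062 + 1117 + 699 = 5204
Total weight = 1326 + 1726 + 2062 + 1117 + 699 + 2200 + 2236 + 815 = 12181
Weighted proportion = 5204 / 12181 = 0.42722272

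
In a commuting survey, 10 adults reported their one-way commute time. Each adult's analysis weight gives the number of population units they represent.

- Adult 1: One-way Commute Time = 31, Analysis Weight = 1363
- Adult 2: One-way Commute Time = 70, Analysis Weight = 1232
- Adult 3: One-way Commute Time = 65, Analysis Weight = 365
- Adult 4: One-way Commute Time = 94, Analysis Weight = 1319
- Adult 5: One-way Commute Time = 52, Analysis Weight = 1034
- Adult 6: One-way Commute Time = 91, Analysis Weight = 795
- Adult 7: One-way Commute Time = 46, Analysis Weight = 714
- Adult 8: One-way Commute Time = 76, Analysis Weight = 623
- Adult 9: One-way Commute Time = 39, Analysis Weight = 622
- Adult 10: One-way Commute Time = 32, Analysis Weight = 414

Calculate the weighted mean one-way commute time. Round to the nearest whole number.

61

Weighted sum = 520015
Sum of weights = 1363 + 1232 + 365 + 1319 + 1034 + 795 + 714 + 623 + 622 + 414 = 8481
Weighted mean = 520015 / 8481 = 61.315293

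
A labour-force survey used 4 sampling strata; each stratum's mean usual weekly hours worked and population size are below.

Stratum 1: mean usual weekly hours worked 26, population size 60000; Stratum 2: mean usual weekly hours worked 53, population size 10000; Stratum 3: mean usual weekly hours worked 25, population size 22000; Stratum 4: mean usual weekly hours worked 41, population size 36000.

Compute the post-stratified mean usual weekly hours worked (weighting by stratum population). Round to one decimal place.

Σ Nₕ·x̄ₕ = 4116000
Σ Nₕ = 60000 + 10000 + 22000 + 36000 = 128000
Overall mean = 4116000 / 128000 = 32.15625

32.2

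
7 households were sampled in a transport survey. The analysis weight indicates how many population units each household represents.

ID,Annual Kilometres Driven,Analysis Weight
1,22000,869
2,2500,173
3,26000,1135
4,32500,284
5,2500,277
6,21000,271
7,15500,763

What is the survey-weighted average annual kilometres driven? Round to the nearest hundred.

20300

Weighted sum = 76500500
Sum of weights = 869 + 173 + 1135 + 284 + 277 + 271 + 763 = 3772
Weighted mean = 76500500 / 3772 = 20281.151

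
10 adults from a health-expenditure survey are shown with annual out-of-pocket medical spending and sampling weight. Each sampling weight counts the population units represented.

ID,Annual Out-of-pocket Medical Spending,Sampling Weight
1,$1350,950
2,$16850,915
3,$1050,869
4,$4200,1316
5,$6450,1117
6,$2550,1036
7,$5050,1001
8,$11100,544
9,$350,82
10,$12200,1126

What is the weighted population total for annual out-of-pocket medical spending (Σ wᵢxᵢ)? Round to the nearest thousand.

Weighted total = 1350×950 + 16850×915 + 1050×869 + 4200×1316 + 6450×1117 + 2550×1036 + 5050×1001 + 11100×544 + 350×82 + 12200×1126
  = 1282500 + 15417750 + 912450 + 5527200 + 7204650 + 2641800 + 5055050 + 6038400 + 28700 + 13737200 = 57845700

57846000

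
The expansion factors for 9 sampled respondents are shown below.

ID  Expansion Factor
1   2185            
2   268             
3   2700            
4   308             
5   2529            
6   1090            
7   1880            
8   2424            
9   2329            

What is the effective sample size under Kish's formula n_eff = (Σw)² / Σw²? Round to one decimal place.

Σ wᵢ = 15713
Σ wᵢ² = 4774225 + 71824 + 7290000 + 94864 + 6395841 + 1188100 + 3534400 + 5875776 + 5424241 = 34649271
n_eff = 15713² / 34649271 = 246898369 / 34649271 = 7.125644

7.1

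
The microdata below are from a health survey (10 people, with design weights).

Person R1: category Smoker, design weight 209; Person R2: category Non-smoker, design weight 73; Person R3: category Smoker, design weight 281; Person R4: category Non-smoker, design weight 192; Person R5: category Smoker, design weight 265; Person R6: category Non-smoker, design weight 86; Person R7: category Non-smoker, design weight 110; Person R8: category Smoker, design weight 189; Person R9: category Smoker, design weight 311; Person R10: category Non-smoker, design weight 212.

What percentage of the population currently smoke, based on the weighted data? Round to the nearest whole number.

Sum of weights for 'Smoker' = 209 + 281 + 265 + 189 + 311 = 1255
Total weight = 1928
Weighted proportion = 1255 / 1928 = 0.65093361 → 65.093361%

65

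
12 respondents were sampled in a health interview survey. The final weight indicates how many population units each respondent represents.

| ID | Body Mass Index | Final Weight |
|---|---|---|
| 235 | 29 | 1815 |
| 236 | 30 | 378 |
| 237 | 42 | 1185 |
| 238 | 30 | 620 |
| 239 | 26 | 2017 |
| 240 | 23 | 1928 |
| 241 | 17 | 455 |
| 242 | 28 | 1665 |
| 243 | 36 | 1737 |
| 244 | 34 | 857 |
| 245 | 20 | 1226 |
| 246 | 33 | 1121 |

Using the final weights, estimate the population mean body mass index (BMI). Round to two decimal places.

Weighted sum = 29×1815 + 30×378 + 42×1185 + 30×620 + 26×2017 + 23×1928 + 17×455 + 28×1665 + 36×1737 + 34×857 + 20×1226 + 33×1121
  = 436669
Sum of weights = 1815 + 378 + 1185 + 620 + 2017 + 1928 + 455 + 1665 + 1737 + 857 + 1226 + 1121 = 15004
Weighted mean = 436669 / 15004 = 29.103506

29.10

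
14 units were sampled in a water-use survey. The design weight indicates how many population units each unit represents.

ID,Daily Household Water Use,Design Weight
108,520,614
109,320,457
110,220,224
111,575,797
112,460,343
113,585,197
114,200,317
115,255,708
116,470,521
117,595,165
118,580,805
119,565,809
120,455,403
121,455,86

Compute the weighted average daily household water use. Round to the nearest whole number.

Weighted sum = 2979565
Sum of weights = 6446
Weighted mean = 2979565 / 6446 = 462.23472

462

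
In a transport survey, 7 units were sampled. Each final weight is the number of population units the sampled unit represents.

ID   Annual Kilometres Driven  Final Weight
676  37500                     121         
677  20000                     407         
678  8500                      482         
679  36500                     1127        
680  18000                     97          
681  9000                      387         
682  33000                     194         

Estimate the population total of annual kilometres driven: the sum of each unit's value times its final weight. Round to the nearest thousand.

69541000

Weighted total = 37500×121 + 20000×407 + 8500×482 + 36500×1127 + 18000×97 + 9000×387 + 33000×194
  = 4537500 + 8140000 + 4097000 + 41135500 + 1746000 + 3483000 + 6402000 = 69541000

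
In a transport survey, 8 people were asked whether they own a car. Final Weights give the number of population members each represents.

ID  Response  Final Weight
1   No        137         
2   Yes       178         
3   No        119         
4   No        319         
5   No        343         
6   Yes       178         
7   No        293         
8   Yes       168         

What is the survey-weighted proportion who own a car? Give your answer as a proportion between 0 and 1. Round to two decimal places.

0.30

Sum of weights for 'Yes' = 178 + 178 + 168 = 524
Total weight = 137 + 178 + 119 + 319 + 343 + 178 + 293 + 168 = 1735
Weighted proportion = 524 / 1735 = 0.30201729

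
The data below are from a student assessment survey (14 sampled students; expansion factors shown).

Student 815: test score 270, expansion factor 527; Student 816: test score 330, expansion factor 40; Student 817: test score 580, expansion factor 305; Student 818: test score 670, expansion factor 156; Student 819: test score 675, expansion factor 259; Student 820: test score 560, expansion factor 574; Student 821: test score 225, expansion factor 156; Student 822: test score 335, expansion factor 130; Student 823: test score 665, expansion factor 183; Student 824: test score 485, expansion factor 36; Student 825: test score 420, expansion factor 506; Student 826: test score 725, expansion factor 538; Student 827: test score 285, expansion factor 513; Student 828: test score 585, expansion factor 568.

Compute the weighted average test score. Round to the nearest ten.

500

Weighted sum = 2232035
Sum of weights = 4491
Weighted mean = 2232035 / 4491 = 497.00178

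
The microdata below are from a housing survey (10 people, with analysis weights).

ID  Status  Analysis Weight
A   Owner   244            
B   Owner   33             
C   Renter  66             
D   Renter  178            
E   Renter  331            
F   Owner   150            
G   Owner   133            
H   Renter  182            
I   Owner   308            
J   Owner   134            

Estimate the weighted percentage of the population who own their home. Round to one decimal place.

57.0

Sum of weights for 'Owner' = 244 + 33 + 150 + 133 + 308 + 134 = 1002
Total weight = 244 + 33 + 66 + 178 + 331 + 150 + 133 + 182 + 308 + 134 = 1759
Weighted proportion = 1002 / 1759 = 0.56964184 → 56.964184%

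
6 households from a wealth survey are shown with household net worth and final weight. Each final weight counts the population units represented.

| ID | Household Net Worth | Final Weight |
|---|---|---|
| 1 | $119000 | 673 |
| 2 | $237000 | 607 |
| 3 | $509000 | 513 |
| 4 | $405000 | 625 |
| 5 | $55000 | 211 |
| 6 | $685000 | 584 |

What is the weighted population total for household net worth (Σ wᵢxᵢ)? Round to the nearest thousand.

1149833000

Weighted total = 119000×673 + 237000×607 + 509000×513 + 405000×625 + 55000×211 + 685000×584
  = 1149833000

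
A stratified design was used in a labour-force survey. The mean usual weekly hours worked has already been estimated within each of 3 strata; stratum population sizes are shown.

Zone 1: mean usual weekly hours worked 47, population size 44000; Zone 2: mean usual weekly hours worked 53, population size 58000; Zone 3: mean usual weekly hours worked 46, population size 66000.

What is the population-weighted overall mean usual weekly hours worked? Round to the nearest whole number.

49

Σ Nₕ·x̄ₕ = 47×44000 + 53×58000 + 46×66000
  = 2068000 + 3074000 + 3036000 = 8178000
Σ Nₕ = 44000 + 58000 + 66000 = 168000
Overall mean = 8178000 / 168000 = 48.678571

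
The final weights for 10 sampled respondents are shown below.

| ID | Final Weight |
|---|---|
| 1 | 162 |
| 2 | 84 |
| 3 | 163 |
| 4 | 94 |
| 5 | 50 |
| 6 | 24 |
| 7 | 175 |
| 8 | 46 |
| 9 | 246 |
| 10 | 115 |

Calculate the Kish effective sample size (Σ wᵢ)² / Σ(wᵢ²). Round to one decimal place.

Σ wᵢ = 162 + 84 + 163 + 94 + 50 + 24 + 175 + 46 + 246 + 115 = 1159
Σ wᵢ² = 26244 + 7056 + 26569 + 8836 + 2500 + 576 + 30625 + 2116 + 60516 + 13225 = 178263
n_eff = 1159² / 178263 = 1343281 / 178263 = 7.5353887

7.5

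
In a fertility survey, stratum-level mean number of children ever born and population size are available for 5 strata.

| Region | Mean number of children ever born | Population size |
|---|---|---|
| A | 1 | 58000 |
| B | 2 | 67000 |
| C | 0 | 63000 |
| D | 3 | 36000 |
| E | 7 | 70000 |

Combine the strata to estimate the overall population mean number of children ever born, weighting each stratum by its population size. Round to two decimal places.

Σ Nₕ·x̄ₕ = 1×58000 + 2×67000 + 0×63000 + 3×36000 + 7×70000
  = 790000
Σ Nₕ = 58000 + 67000 + 63000 + 36000 + 70000 = 294000
Overall mean = 790000 / 294000 = 2.6870748

2.69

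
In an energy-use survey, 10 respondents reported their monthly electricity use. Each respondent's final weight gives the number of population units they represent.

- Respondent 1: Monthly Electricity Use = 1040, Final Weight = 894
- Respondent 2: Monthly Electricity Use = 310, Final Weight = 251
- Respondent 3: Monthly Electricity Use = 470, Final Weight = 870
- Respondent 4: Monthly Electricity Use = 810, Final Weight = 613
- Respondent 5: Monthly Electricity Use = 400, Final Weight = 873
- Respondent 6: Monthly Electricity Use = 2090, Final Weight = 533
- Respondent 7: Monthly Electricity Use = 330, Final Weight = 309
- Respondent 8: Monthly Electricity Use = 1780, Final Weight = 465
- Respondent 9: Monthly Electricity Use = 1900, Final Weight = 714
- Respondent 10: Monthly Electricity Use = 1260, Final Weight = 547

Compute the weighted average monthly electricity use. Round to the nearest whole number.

1047

Weighted sum = 1040×894 + 310×251 + 470×870 + 810×613 + 400×873 + 2090×533 + 330×309 + 1780×465 + 1900×714 + 1260×547
  = 6351660
Sum of weights = 894 + 251 + 870 + 613 + 873 + 533 + 309 + 465 + 714 + 547 = 6069
Weighted mean = 6351660 / 6069 = 1046.5744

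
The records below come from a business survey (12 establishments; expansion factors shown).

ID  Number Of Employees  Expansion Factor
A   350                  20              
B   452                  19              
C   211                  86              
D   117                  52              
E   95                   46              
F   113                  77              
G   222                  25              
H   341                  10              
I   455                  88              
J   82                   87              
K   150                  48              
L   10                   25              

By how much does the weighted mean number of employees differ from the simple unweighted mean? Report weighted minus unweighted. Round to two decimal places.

-16.72

Unweighted sum = 350 + 452 + 211 + 117 + 95 + 113 + 222 + 341 + 455 + 82 + 150 + 10 = 2598
Unweighted mean = 2598 / 12 = 216.5
Weighted sum = 116473
Sum of weights = 20 + 19 + 86 + 52 + 46 + 77 + 25 + 10 + 88 + 87 + 48 + 25 = 583
Weighted mean = 116473 / 583 = 199.78216
Difference (weighted minus unweighted) = -16.717839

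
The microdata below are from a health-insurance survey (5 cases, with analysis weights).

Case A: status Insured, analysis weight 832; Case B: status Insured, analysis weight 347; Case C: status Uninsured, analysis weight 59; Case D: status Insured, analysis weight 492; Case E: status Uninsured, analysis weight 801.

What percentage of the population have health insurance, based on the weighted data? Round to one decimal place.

Sum of weights for 'Insured' = 832 + 347 + 492 = 1671
Total weight = 832 + 347 + 59 + 492 + 801 = 2531
Weighted proportion = 1671 / 2531 = 0.66021335 → 66.021335%

66.0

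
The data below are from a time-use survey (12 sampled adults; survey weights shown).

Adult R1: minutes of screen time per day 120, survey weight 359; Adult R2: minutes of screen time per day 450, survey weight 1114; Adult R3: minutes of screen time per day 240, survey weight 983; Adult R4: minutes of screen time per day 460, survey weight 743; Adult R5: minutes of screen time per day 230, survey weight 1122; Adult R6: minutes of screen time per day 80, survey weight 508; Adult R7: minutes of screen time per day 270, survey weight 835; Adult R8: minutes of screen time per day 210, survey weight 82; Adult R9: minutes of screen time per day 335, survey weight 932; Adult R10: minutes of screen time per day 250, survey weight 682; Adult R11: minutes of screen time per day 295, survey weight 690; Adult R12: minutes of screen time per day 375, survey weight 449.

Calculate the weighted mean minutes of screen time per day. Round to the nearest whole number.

Weighted sum = 120×359 + 450×1114 + 240×983 + 460×743 + 230×1122 + 80×508 + 270×835 + 210×82 + 335×932 + 250×682 + 295×690 + 375×449
  = 43080 + 501300 + 235920 + 341780 + 258060 + 40640 + 225450 + 17220 + 312220 + 170500 + 203550 + 168375 = 2518095
Sum of weights = 359 + 1114 + 983 + 743 + 1122 + 508 + 835 + 82 + 932 + 682 + 690 + 449 = 8499
Weighted mean = 2518095 / 8499 = 296.28133

296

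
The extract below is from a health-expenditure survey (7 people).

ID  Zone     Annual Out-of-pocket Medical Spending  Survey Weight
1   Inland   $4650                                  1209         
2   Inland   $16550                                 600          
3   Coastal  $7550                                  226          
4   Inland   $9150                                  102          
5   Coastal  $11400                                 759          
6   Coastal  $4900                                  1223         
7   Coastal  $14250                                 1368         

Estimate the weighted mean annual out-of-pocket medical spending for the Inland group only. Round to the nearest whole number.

8626

Inland rows: 1, 2, 4
Weighted sum = 16485150
Sum of weights = 1209 + 600 + 102 = 1911
Weighted mean = 16485150 / 1911 = 8626.4521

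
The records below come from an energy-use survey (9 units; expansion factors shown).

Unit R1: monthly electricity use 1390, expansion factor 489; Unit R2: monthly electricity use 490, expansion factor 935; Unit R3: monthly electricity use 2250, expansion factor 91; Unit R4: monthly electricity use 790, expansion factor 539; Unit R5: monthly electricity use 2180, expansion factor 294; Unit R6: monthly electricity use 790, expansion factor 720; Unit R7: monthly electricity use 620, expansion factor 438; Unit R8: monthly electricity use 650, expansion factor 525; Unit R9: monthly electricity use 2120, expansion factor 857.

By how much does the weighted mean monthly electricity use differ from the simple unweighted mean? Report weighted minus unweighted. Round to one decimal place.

Unweighted sum = 1390 + 490 + 2250 + 790 + 2180 + 790 + 620 + 650 + 2120 = 11280
Unweighted mean = 11280 / 9 = 1253.3333
Weighted sum = 1390×489 + 490×935 + 2250×91 + 790×539 + 2180×294 + 790×720 + 620×438 + 650×525 + 2120×857
  = 679710 + 458150 + 204750 + 425810 + 640920 + 568800 + 271560 + 341250 + 1816840 = 5407790
Sum of weights = 489 + 935 + 91 + 539 + 294 + 720 + 438 + 525 + 857 = 4888
Weighted mean = 5407790 / 4888 = 1106.34
Difference (weighted minus unweighted) = -146.99332

-147.0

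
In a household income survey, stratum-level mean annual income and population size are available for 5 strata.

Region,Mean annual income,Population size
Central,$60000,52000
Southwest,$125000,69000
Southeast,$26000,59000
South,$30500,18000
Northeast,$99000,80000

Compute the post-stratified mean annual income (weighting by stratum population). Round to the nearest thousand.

78000

Σ Nₕ·x̄ₕ = 21748000000
Σ Nₕ = 52000 + 69000 + 59000 + 18000 + 80000 = 278000
Overall mean = 21748000000 / 278000 = 78230.216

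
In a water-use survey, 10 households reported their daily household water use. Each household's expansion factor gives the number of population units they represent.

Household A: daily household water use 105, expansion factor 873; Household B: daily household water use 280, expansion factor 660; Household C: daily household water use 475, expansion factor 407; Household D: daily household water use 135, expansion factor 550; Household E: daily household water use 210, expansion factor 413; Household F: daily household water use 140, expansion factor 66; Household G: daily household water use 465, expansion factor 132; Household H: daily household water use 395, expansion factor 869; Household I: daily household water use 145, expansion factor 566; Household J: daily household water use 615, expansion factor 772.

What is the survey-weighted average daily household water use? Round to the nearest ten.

300

Weighted sum = 105×873 + 280×660 + 475×407 + 135×550 + 210×413 + 140×66 + 465×132 + 395×869 + 145×566 + 615×772
  = 91665 + 184800 + 193325 + 74250 + 86730 + 9240 + 61380 + 343255 + 82070 + 474780 = 1601495
Sum of weights = 873 + 660 + 407 + 550 + 413 + 66 + 132 + 869 + 566 + 772 = 5308
Weighted mean = 1601495 / 5308 = 301.71345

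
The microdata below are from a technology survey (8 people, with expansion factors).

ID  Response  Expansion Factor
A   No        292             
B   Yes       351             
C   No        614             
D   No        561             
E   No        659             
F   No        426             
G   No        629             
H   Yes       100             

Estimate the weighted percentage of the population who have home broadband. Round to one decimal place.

Sum of weights for 'Yes' = 351 + 100 = 451
Total weight = 292 + 351 + 614 + 561 + 659 + 426 + 629 + 100 = 3632
Weighted proportion = 451 / 3632 = 0.12417401 → 12.417401%

12.4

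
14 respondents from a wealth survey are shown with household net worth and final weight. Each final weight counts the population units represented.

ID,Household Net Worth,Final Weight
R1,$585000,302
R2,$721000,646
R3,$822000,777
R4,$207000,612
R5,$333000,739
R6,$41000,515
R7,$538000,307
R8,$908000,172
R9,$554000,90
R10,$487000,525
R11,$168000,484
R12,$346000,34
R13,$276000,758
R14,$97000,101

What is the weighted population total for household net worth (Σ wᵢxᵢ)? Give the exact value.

2613974000

Weighted total = 2613974000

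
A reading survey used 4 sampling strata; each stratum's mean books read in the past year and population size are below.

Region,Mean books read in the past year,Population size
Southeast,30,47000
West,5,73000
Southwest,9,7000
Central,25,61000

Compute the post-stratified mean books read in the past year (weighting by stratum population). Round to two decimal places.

Σ Nₕ·x̄ₕ = 30×47000 + 5×73000 + 9×7000 + 25×61000
  = 1410000 + 365000 + 63000 + 1525000 = 3363000
Σ Nₕ = 47000 + 73000 + 7000 + 61000 = 188000
Overall mean = 3363000 / 188000 = 17.888298

17.89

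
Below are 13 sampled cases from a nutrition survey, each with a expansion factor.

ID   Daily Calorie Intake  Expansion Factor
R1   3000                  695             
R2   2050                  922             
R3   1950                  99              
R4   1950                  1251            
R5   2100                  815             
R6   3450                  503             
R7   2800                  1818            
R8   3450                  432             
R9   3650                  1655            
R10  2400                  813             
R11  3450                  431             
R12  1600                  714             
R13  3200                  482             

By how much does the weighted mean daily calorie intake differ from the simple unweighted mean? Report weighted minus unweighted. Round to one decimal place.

Unweighted sum = 35050
Unweighted mean = 35050 / 13 = 2696.1538
Weighted sum = 28798950
Sum of weights = 10630
Weighted mean = 28798950 / 10630 = 2709.2145
Difference (weighted minus unweighted) = 13.060641

13.1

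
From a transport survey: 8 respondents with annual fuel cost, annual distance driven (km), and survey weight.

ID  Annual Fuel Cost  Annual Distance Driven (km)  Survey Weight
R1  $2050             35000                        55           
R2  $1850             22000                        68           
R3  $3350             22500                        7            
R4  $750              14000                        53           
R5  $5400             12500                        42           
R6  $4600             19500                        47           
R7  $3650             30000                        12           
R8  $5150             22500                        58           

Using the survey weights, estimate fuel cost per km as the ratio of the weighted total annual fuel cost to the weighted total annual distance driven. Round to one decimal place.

Σ wᵢ·y = 1087250
Σ wᵢ·x = 35000×55 + 22000×68 + 22500×7 + 14000×53 + 12500×42 + 19500×47 + 30000×12 + 22500×58
  = 1925000 + 1496000 + 157500 + 742000 + 525000 + 916500 + 360000 + 1305000 = 7427000
Ratio = 1087250 / 7427000 = 0.14639154

0.1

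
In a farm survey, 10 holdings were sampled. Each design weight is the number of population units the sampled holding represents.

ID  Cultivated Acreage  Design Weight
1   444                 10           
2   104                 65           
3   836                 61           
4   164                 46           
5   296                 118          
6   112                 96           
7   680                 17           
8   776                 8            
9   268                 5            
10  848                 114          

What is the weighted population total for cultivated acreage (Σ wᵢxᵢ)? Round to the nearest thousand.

231000

Weighted total = 444×10 + 104×65 + 836×61 + 164×46 + 296×118 + 112×96 + 680×17 + 776×8 + 268×5 + 848×114
  = 4440 + 6760 + 50996 + 7544 + 34928 + 10752 + 11560 + 6208 + 1340 + 96672 = 231200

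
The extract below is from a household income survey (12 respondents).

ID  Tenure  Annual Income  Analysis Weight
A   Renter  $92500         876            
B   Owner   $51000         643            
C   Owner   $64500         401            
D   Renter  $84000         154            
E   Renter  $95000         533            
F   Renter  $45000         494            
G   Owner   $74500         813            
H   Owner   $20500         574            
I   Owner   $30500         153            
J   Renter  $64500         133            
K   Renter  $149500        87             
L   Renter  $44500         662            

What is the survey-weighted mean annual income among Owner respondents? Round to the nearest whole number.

52500

Owner rows: B, C, G, H, I
Weighted sum = 51000×643 + 64500×401 + 74500×813 + 20500×574 + 30500×153
  = 32793000 + 25864500 + 60568500 + 11767000 + 4666500 = 135659500
Sum of weights = 643 + 401 + 813 + 574 + 153 = 2584
Weighted mean = 135659500 / 2584 = 52499.807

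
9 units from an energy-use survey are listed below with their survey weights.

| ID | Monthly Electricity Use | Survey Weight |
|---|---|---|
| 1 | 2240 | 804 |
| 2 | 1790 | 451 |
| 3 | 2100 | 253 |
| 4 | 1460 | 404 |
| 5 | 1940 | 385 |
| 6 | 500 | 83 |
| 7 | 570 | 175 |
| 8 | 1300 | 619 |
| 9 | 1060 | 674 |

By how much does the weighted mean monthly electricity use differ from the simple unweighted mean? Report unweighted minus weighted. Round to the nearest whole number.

Unweighted sum = 2240 + 1790 + 2100 + 1460 + 1940 + 500 + 570 + 1300 + 1060 = 12960
Unweighted mean = 12960 / 9 = 1440
Weighted sum = 2240×804 + 1790×451 + 2100×253 + 1460×404 + 1940×385 + 500×83 + 570×175 + 1300×619 + 1060×674
  = 1800960 + 807290 + 531300 + 589840 + 746900 + 41500 + 99750 + 804700 + 714440 = 6136680
Sum of weights = 804 + 451 + 253 + 404 + 385 + 83 + 175 + 619 + 674 = 3848
Weighted mean = 6136680 / 3848 = 1594.7713
Difference (unweighted minus weighted) = -154.77131

-155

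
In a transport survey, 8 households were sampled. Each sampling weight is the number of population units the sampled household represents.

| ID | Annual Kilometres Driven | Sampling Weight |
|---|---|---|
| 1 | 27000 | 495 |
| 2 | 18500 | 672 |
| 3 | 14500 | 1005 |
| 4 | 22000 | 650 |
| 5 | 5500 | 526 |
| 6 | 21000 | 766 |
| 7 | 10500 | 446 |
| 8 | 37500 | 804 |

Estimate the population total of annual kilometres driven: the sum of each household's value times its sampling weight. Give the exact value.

Weighted total = 27000×495 + 18500×672 + 14500×1005 + 22000×650 + 5500×526 + 21000×766 + 10500×446 + 37500×804
  = 13365000 + 12432000 + 14572500 + 14300000 + 2893000 + 16086000 + 4683000 + 30150000 = 108481500

108481500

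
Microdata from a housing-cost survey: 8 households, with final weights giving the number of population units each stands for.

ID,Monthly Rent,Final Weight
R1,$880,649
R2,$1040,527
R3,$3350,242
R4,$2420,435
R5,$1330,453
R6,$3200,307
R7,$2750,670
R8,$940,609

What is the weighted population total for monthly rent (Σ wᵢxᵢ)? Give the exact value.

6982450

Weighted total = 880×649 + 1040×527 + 3350×242 + 2420×435 + 1330×453 + 3200×307 + 2750×670 + 940×609
  = 571120 + 548080 + 810700 + 1052700 + 602490 + 982400 + 1842500 + 572460 = 6982450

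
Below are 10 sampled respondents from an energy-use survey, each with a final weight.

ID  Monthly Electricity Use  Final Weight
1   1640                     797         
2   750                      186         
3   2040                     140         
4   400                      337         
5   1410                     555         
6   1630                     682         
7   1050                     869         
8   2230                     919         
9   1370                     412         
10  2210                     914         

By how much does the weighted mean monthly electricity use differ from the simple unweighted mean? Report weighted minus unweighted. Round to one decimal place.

128.7

Unweighted sum = 1640 + 750 + 2040 + 400 + 1410 + 1630 + 1050 + 2230 + 1370 + 2210 = 14730
Unweighted mean = 14730 / 10 = 1473
Weighted sum = 1640×797 + 750×186 + 2040×140 + 400×337 + 1410×555 + 1630×682 + 1050×869 + 2230×919 + 1370×412 + 2210×914
  = 9307390
Sum of weights = 797 + 186 + 140 + 337 + 555 + 682 + 869 + 919 + 412 + 914 = 5811
Weighted mean = 9307390 / 5811 = 1601.6847
Difference (weighted minus unweighted) = 128.68474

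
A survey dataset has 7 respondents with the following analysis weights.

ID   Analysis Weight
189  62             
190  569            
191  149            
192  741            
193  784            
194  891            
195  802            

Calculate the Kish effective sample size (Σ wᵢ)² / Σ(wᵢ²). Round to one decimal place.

5.4

Σ wᵢ = 62 + 569 + 149 + 741 + 784 + 891 + 802 = 3998
Σ wᵢ² = 3844 + 323761 + 22201 + 549081 + 614656 + 793881 + 643204 = 2950628
n_eff = 3998² / 2950628 = 15984004 / 2950628 = 5.4171532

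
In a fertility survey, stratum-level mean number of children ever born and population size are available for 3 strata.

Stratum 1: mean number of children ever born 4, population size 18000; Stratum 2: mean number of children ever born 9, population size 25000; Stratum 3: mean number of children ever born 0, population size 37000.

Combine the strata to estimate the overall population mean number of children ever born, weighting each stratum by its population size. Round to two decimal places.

Σ Nₕ·x̄ₕ = 4×18000 + 9×25000 + 0×37000
  = 72000 + 225000 + 0 = 297000
Σ Nₕ = 18000 + 25000 + 37000 = 80000
Overall mean = 297000 / 80000 = 3.7125

3.71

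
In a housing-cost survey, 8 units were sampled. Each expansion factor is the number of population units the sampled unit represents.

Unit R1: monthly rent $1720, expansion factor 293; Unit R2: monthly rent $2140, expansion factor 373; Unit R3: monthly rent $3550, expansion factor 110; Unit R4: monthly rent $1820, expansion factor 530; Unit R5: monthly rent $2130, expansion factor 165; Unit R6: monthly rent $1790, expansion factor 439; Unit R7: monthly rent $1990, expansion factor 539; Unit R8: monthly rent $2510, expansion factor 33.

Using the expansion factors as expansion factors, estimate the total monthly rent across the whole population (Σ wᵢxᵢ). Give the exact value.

4949980

Weighted total = 1720×293 + 2140×373 + 3550×110 + 1820×530 + 2130×165 + 1790×439 + 1990×539 + 2510×33
  = 4949980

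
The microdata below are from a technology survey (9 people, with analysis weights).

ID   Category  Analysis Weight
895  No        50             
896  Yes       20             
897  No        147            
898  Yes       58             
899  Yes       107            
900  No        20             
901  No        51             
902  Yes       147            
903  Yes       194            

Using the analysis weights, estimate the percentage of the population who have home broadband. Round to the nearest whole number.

Sum of weights for 'Yes' = 20 + 58 + 107 + 147 + 194 = 526
Total weight = 794
Weighted proportion = 526 / 794 = 0.66246851 → 66.246851%

66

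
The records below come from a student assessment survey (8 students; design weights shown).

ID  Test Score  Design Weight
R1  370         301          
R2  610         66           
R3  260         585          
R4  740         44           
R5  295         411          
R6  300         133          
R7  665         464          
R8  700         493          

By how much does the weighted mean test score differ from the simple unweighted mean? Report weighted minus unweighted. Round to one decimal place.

Unweighted sum = 370 + 610 + 260 + 740 + 295 + 300 + 665 + 700 = 3940
Unweighted mean = 3940 / 8 = 492.5
Weighted sum = 1151095
Sum of weights = 301 + 66 + 585 + 44 + 411 + 133 + 464 + 493 = 2497
Weighted mean = 1151095 / 2497 = 460.99119
Difference (weighted minus unweighted) = -31.508811

-31.5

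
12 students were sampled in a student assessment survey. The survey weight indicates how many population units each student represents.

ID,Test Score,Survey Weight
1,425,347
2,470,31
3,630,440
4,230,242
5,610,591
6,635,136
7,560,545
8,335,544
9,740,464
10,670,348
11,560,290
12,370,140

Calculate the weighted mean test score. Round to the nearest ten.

540

Weighted sum = 425×347 + 470×31 + 630×440 + 230×242 + 610×591 + 635×136 + 560×545 + 335×544 + 740×464 + 670×348 + 560×290 + 370×140
  = 2219935
Sum of weights = 4118
Weighted mean = 2219935 / 4118 = 539.08086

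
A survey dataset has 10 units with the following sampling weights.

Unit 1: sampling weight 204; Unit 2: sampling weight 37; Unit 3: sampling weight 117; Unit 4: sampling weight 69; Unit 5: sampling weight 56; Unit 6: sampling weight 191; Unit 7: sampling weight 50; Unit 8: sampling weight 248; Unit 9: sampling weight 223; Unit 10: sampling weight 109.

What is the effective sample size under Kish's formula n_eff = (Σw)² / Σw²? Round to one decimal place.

7.5

Σ wᵢ = 204 + 37 + 117 + 69 + 56 + 191 + 50 + 248 + 223 + 109 = 1304
Σ wᵢ² = 41616 + 1369 + 13689 + 4761 + 3136 + 36481 + 2500 + 61504 + 49729 + 11881 = 226666
n_eff = 1304² / 226666 = 1700416 / 226666 = 7.5018574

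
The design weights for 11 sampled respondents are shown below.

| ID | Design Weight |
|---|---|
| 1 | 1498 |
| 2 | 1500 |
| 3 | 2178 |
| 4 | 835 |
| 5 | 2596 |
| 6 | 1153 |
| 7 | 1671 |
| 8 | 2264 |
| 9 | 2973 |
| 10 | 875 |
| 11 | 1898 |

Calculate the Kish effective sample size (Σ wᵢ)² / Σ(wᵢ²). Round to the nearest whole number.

10

Σ wᵢ = 1498 + 1500 + 2178 + 835 + 2596 + 1153 + 1671 + 2264 + 2973 + 875 + 1898 = 19441
Σ wᵢ² = 39128233
n_eff = 19441² / 39128233 = 377952481 / 39128233 = 9.6593291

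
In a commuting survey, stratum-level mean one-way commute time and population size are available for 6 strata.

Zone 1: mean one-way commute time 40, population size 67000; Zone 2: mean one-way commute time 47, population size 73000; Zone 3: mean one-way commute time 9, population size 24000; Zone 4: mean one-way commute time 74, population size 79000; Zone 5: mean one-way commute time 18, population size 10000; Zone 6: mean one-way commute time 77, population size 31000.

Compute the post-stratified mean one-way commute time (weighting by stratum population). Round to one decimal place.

Σ Nₕ·x̄ₕ = 40×67000 + 47×73000 + 9×24000 + 74×79000 + 18×10000 + 77×31000
  = 14740000
Σ Nₕ = 67000 + 73000 + 24000 + 79000 + 10000 + 31000 = 284000
Overall mean = 14740000 / 284000 = 51.901408

51.9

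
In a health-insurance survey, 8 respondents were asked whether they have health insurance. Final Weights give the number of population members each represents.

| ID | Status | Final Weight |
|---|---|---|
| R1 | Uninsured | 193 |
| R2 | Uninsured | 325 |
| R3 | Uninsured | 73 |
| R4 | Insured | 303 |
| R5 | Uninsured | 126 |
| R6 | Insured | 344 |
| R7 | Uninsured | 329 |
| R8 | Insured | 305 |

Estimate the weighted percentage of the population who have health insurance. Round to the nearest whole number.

Sum of weights for 'Insured' = 303 + 344 + 305 = 952
Total weight = 193 + 325 + 73 + 303 + 126 + 344 + 329 + 305 = 1998
Weighted proportion = 952 / 1998 = 0.47647648 → 47.647648%

48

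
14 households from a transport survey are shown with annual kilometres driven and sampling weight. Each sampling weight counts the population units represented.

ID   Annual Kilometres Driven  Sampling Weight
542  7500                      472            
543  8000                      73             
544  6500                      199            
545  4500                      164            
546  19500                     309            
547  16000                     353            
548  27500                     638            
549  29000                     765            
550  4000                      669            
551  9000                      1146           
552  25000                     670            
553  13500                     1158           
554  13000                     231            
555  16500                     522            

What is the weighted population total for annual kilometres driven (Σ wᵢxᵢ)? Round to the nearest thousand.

114548000

Weighted total = 114548000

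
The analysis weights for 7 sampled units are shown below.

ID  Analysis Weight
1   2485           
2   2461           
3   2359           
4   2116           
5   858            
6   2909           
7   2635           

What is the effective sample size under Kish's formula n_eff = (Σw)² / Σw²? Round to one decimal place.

Σ wᵢ = 2485 + 2461 + 2359 + 2116 + 858 + 2909 + 2635 = 15823
Σ wᵢ² = 6175225 + 6056521 + 5564881 + 4477456 + 736164 + 8462281 + 6943225 = 38415753
n_eff = 15823² / 38415753 = 250367329 / 38415753 = 6.5173089

6.5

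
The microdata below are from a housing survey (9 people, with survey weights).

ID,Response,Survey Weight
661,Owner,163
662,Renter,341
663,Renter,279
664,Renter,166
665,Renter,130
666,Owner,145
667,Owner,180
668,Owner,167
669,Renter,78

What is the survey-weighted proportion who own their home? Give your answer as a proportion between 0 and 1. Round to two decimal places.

Sum of weights for 'Owner' = 163 + 145 + 180 + 167 = 655
Total weight = 163 + 341 + 279 + 166 + 130 + 145 + 180 + 167 + 78 = 1649
Weighted proportion = 655 / 1649 = 0.39721043

0.40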